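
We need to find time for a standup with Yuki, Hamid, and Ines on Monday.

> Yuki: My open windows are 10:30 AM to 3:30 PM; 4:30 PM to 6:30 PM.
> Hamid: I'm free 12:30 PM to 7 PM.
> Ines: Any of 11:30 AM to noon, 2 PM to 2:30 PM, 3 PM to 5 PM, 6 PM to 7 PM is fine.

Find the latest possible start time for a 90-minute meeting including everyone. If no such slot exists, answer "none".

Yuki ∩ Hamid: 12:30-15:30, 16:30-18:30.
Yuki ∩ Hamid ∩ Ines: 14:00-14:30, 15:00-15:30, 16:30-17:00, 18:00-18:30.
No common window is at least 90 minutes long.

none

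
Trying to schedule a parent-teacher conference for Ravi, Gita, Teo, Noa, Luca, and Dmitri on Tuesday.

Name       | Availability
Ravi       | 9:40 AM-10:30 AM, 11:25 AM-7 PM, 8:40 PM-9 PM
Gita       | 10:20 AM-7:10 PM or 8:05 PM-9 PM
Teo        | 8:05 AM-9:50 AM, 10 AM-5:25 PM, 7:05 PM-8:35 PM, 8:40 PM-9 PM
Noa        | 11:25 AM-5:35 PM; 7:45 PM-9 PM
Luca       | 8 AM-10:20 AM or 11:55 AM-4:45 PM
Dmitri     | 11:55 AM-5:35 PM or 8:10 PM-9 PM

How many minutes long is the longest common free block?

290

Ravi ∩ Gita: 10:20-10:30, 11:25-19:00, 20:40-21:00.
Ravi ∩ Gita ∩ Teo: 10:20-10:30, 11:25-17:25, 20:40-21:00.
Ravi ∩ Gita ∩ Teo ∩ Noa: 11:25-17:25, 20:40-21:00.
Ravi ∩ Gita ∩ Teo ∩ Noa ∩ Luca: 11:55-16:45.
Ravi ∩ Gita ∩ Teo ∩ Noa ∩ Luca ∩ Dmitri: 11:55-16:45.
Those are the intersection windows.
The longest is 11:55-16:45 at 290 minutes.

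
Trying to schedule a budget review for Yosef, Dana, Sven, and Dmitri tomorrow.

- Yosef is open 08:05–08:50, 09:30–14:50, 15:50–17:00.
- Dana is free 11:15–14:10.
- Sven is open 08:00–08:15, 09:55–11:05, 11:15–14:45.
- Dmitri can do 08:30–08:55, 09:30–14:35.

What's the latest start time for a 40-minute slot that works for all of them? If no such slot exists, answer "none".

13:30

Yosef ∩ Dana: 11:15-14:10.
Yosef ∩ Dana ∩ Sven: 11:15-14:10.
Yosef ∩ Dana ∩ Sven ∩ Dmitri: 11:15-14:10.
The last common window of at least 40 minutes is 11:15-14:10; a 40-minute meeting can start as late as 13:30 and still end by 14:10.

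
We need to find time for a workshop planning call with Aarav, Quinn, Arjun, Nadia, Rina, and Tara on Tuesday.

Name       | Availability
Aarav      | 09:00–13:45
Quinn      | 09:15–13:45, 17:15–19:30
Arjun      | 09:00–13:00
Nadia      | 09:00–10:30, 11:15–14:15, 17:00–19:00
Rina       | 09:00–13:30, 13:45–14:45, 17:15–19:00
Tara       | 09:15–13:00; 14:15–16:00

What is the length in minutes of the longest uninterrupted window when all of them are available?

Aarav ∩ Quinn: 09:15-13:45.
Aarav ∩ Quinn ∩ Arjun: 09:15-13:00.
Aarav ∩ Quinn ∩ Arjun ∩ Nadia: 09:15-10:30, 11:15-13:00.
Aarav ∩ Quinn ∩ Arjun ∩ Nadia ∩ Rina: 09:15-10:30, 11:15-13:00.
Aarav ∩ Quinn ∩ Arjun ∩ Nadia ∩ Rina ∩ Tara: 09:15-10:30, 11:15-13:00.
The longest is 11:15-13:00 at 105 minutes.

105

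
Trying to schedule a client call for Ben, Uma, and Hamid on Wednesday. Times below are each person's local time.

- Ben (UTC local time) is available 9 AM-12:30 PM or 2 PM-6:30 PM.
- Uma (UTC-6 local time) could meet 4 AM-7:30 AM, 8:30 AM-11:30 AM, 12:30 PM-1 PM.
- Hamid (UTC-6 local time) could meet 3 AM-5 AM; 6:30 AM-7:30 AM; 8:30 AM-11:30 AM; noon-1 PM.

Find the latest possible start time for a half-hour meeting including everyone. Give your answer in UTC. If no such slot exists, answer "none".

17:00

Ben in UTC: 09:00-12:30, 14:00-18:30.
Uma in UTC: 10:00-13:30, 14:30-17:30, 18:30-19:00 (add 6h to convert from UTC-6).
Hamid in UTC: 09:00-11:00, 12:30-13:30, 14:30-17:30, 18:00-19:00 (add 6h to convert from UTC-6).
Ben ∩ Uma: 10:00-12:30, 14:30-17:30.
Ben ∩ Uma ∩ Hamid: 10:00-11:00, 14:30-17:30.
The last common window of at least 30 minutes is 14:30-17:30; a 30-minute meeting can start as late as 17:00 and still end by 17:30.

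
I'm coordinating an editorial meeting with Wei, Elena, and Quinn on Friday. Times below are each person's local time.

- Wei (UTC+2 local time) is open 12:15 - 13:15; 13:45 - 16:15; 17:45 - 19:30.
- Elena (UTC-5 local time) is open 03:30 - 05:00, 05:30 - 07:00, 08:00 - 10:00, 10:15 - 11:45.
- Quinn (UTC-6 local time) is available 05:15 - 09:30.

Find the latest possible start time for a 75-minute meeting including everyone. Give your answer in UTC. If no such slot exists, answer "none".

13:00

Wei in UTC: 10:15-11:15, 11:45-14:15, 15:45-17:30 (subtract 2h to convert from UTC+2).
Elena in UTC: 08:30-10:00, 10:30-12:00, 13:00-15:00, 15:15-16:45 (add 5h to convert from UTC-5).
Quinn in UTC: 11:15-15:30 (add 6h to convert from UTC-6).
Wei ∩ Elena: 10:30-11:15, 11:45-12:00, 13:00-14:15, 15:45-16:45.
Wei ∩ Elena ∩ Quinn: 11:45-12:00, 13:00-14:15.
So the common availability across everyone is 11:45-12:00, 13:00-14:15.
The last common window of at least 75 minutes is 13:00-14:15; a 75-minute meeting can start as late as 13:00 and still end by 14:15.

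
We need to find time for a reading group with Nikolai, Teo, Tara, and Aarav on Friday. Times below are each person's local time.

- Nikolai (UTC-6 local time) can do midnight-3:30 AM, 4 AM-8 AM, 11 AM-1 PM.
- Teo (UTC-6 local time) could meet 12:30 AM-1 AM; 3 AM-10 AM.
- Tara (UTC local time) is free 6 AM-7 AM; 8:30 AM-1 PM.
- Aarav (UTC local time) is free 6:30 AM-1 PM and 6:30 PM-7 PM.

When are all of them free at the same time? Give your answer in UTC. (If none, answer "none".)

Nikolai in UTC: 06:00-09:30, 10:00-14:00, 17:00-19:00 (add 6h to convert from UTC-6).
Teo in UTC: 06:30-07:00, 09:00-16:00 (add 6h to convert from UTC-6).
Tara in UTC: 06:00-07:00, 08:30-13:00.
Aarav in UTC: 06:30-13:00, 18:30-19:00.
Nikolai ∩ Teo: 06:30-07:00, 09:00-09:30, 10:00-14:00.
Nikolai ∩ Teo ∩ Tara: 06:30-07:00, 09:00-09:30, 10:00-13:00.
Nikolai ∩ Teo ∩ Tara ∩ Aarav: 06:30-07:00, 09:00-09:30, 10:00-13:00.

06:30-07:00, 09:00-09:30, 10:00-13:00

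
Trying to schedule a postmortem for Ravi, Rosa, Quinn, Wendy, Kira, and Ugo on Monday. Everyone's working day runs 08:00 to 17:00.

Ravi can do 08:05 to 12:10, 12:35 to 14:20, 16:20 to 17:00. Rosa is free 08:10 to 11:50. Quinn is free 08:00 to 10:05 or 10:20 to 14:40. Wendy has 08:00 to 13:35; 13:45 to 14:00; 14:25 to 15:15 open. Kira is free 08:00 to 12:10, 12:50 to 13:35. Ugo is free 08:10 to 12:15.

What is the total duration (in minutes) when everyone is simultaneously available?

Ravi ∩ Rosa: 08:10-11:50.
Ravi ∩ Rosa ∩ Quinn: 08:10-10:05, 10:20-11:50.
Ravi ∩ Rosa ∩ Quinn ∩ Wendy: 08:10-10:05, 10:20-11:50.
Ravi ∩ Rosa ∩ Quinn ∩ Wendy ∩ Kira: 08:10-10:05, 10:20-11:50.
Ravi ∩ Rosa ∩ Quinn ∩ Wendy ∩ Kira ∩ Ugo: 08:10-10:05, 10:20-11:50.
So the common availability across everyone is 08:10-10:05, 10:20-11:50.
Summing the common windows: 115 + 90 = 205 minutes.

205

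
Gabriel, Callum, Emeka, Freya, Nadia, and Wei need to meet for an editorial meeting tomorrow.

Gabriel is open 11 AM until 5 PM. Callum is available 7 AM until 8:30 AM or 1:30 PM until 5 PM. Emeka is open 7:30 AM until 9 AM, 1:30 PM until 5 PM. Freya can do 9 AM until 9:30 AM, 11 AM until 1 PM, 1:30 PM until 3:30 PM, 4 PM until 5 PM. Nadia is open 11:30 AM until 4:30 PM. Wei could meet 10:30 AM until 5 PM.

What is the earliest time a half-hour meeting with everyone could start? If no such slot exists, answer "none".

13:30

Gabriel ∩ Callum: 13:30-17:00.
Gabriel ∩ Callum ∩ Emeka: 13:30-17:00.
Gabriel ∩ Callum ∩ Emeka ∩ Freya: 13:30-15:30, 16:00-17:00.
Gabriel ∩ Callum ∩ Emeka ∩ Freya ∩ Nadia: 13:30-15:30, 16:00-16:30.
Gabriel ∩ Callum ∩ Emeka ∩ Freya ∩ Nadia ∩ Wei: 13:30-15:30, 16:00-16:30.
Those are the intersection windows.
The first common window of at least 30 minutes is 13:30-15:30, so the earliest start is 13:30.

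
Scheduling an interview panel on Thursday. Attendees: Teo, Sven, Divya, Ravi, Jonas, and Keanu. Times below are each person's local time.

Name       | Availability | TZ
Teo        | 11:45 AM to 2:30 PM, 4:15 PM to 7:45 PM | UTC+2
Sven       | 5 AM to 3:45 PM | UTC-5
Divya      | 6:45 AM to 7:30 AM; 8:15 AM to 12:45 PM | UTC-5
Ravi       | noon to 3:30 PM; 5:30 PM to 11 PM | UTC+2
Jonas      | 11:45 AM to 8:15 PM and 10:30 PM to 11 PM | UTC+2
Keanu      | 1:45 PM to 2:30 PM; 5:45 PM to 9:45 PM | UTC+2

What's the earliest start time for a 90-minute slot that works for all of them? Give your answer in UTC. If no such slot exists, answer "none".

Teo in UTC: 09:45-12:30, 14:15-17:45 (subtract 2h to convert from UTC+2).
Sven in UTC: 10:00-20:45 (add 5h to convert from UTC-5).
Divya in UTC: 11:45-12:30, 13:15-17:45 (add 5h to convert from UTC-5).
Ravi in UTC: 10:00-13:30, 15:30-21:00 (subtract 2h to convert from UTC+2).
Jonas in UTC: 09:45-18:15, 20:30-21:00 (subtract 2h to convert from UTC+2).
Keanu in UTC: 11:45-12:30, 15:45-19:45 (subtract 2h to convert from UTC+2).
Teo ∩ Sven: 10:00-12:30, 14:15-17:45.
Teo ∩ Sven ∩ Divya: 11:45-12:30, 14:15-17:45.
Teo ∩ Sven ∩ Divya ∩ Ravi: 11:45-12:30, 15:30-17:45.
Teo ∩ Sven ∩ Divya ∩ Ravi ∩ Jonas: 11:45-12:30, 15:30-17:45.
Teo ∩ Sven ∩ Divya ∩ Ravi ∩ Jonas ∩ Keanu: 11:45-12:30, 15:45-17:45.
The first common window of at least 90 minutes is 15:45-17:45, so the earliest start is 15:45.

15:45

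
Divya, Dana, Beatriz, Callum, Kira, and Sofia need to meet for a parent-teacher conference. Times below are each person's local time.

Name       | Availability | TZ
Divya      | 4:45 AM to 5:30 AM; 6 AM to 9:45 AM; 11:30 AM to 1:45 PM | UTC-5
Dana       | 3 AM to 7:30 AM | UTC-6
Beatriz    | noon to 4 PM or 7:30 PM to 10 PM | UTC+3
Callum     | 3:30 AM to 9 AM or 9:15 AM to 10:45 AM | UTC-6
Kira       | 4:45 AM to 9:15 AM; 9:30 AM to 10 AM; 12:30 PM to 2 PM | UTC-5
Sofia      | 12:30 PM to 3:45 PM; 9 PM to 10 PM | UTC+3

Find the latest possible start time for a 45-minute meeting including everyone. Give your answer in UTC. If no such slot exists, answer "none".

Divya in UTC: 09:45-10:30, 11:00-14:45, 16:30-18:45 (add 5h to convert from UTC-5).
Dana in UTC: 09:00-13:30 (add 6h to convert from UTC-6).
Beatriz in UTC: 09:00-13:00, 16:30-19:00 (subtract 3h to convert from UTC+3).
Callum in UTC: 09:30-15:00, 15:15-16:45 (add 6h to convert from UTC-6).
Kira in UTC: 09:45-14:15, 14:30-15:00, 17:30-19:00 (add 5h to convert from UTC-5).
Sofia in UTC: 09:30-12:45, 18:00-19:00 (subtract 3h to convert from UTC+3).
Divya ∩ Dana: 09:45-10:30, 11:00-13:30.
Divya ∩ Dana ∩ Beatriz: 09:45-10:30, 11:00-13:00.
Divya ∩ Dana ∩ Beatriz ∩ Callum: 09:45-10:30, 11:00-13:00.
Divya ∩ Dana ∩ Beatriz ∩ Callum ∩ Kira: 09:45-10:30, 11:00-13:00.
Divya ∩ Dana ∩ Beatriz ∩ Callum ∩ Kira ∩ Sofia: 09:45-10:30, 11:00-12:45.
Those are the intersection windows.
The last common window of at least 45 minutes is 11:00-12:45; a 45-minute meeting can start as late as 12:00 and still end by 12:45.

12:00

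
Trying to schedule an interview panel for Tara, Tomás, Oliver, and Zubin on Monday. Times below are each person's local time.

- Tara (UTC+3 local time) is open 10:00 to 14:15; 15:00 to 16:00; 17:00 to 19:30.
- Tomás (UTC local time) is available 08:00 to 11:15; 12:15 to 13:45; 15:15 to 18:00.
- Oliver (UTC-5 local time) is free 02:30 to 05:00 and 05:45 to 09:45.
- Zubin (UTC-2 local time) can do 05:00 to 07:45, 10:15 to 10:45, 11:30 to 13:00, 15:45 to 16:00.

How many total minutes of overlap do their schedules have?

Tara in UTC: 07:00-11:15, 12:00-13:00, 14:00-16:30 (subtract 3h to convert from UTC+3).
Tomás in UTC: 08:00-11:15, 12:15-13:45, 15:15-18:00.
Oliver in UTC: 07:30-10:00, 10:45-14:45 (add 5h to convert from UTC-5).
Zubin in UTC: 07:00-09:45, 12:15-12:45, 13:30-15:00, 17:45-18:00 (add 2h to convert from UTC-2).
Tara ∩ Tomás: 08:00-11:15, 12:15-13:00, 15:15-16:30.
Tara ∩ Tomás ∩ Oliver: 08:00-10:00, 10:45-11:15, 12:15-13:00.
Tara ∩ Tomás ∩ Oliver ∩ Zubin: 08:00-09:45, 12:15-12:45.
Those are the intersection windows.
Summing the common windows: 105 + 30 = 135 minutes.

135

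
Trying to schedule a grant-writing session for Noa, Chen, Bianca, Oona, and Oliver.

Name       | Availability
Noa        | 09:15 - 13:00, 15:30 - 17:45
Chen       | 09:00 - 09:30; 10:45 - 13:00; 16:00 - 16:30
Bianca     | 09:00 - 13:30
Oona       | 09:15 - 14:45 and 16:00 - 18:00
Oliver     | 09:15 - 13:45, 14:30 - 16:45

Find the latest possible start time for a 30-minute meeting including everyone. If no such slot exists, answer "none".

Noa ∩ Chen: 09:15-09:30, 10:45-13:00, 16:00-16:30.
Noa ∩ Chen ∩ Bianca: 09:15-09:30, 10:45-13:00.
Noa ∩ Chen ∩ Bianca ∩ Oona: 09:15-09:30, 10:45-13:00.
Noa ∩ Chen ∩ Bianca ∩ Oona ∩ Oliver: 09:15-09:30, 10:45-13:00.
The last common window of at least 30 minutes is 10:45-13:00; a 30-minute meeting can start as late as 12:30 and still end by 13:00.

12:30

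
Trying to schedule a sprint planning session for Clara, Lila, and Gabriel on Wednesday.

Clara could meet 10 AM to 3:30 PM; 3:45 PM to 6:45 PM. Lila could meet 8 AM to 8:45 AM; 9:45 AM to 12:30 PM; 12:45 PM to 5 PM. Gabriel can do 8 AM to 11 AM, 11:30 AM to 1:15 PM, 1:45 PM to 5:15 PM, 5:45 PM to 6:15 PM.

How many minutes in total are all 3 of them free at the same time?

Clara ∩ Lila: 10:00-12:30, 12:45-15:30, 15:45-17:00.
Clara ∩ Lila ∩ Gabriel: 10:00-11:00, 11:30-12:30, 12:45-13:15, 13:45-15:30, 15:45-17:00.
So the common availability across everyone is 10:00-11:00, 11:30-12:30, 12:45-13:15, 13:45-15:30, 15:45-17:00.
Summing the common windows: 60 + 60 + 30 + 105 + 75 = 330 minutes.

330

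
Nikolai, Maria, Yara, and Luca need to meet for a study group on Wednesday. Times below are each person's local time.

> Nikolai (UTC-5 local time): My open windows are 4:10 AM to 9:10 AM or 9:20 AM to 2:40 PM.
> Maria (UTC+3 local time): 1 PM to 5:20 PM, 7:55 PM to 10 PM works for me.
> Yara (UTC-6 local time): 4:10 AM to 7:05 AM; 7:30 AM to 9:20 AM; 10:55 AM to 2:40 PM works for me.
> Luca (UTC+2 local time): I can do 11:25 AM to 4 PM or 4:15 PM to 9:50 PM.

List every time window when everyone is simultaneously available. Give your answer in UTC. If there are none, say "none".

Nikolai in UTC: 09:10-14:10, 14:20-19:40 (add 5h to convert from UTC-5).
Maria in UTC: 10:00-14:20, 16:55-19:00 (subtract 3h to convert from UTC+3).
Yara in UTC: 10:10-13:05, 13:30-15:20, 16:55-20:40 (add 6h to convert from UTC-6).
Luca in UTC: 09:25-14:00, 14:15-19:50 (subtract 2h to convert from UTC+2).
Nikolai ∩ Maria: 10:00-14:10, 16:55-19:00.
Nikolai ∩ Maria ∩ Yara: 10:10-13:05, 13:30-14:10, 16:55-19:00.
Nikolai ∩ Maria ∩ Yara ∩ Luca: 10:10-13:05, 13:30-14:00, 16:55-19:00.
So the common availability across everyone is 10:10-13:05, 13:30-14:00, 16:55-19:00.

10:10-13:05, 13:30-14:00, 16:55-19:00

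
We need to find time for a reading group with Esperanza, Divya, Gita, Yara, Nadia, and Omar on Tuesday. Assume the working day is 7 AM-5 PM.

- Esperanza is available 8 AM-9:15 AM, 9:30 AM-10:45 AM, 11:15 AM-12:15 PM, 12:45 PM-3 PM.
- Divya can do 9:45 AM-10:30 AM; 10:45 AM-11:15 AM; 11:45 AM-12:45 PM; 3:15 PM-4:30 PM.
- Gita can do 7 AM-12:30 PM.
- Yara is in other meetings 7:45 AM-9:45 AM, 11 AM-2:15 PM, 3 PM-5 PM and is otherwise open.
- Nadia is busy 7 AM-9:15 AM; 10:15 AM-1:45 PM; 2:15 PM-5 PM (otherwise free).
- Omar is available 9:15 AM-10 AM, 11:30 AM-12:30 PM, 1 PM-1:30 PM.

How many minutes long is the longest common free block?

Esperanza free: 08:00-09:15, 09:30-10:45, 11:15-12:15, 12:45-15:00.
Divya free: 09:45-10:30, 10:45-11:15, 11:45-12:45, 15:15-16:30.
Gita free: 07:00-12:30.
Yara free: 07:00-07:45, 09:45-11:00, 14:15-15:00 (invert busy blocks within the working day).
Nadia free: 09:15-10:15, 13:45-14:15 (invert busy blocks within the working day).
Omar free: 09:15-10:00, 11:30-12:30, 13:00-13:30.
Esperanza ∩ Divya: 09:45-10:30, 11:45-12:15.
Esperanza ∩ Divya ∩ Gita: 09:45-10:30, 11:45-12:15.
Esperanza ∩ Divya ∩ Gita ∩ Yara: 09:45-10:30.
Esperanza ∩ Divya ∩ Gita ∩ Yara ∩ Nadia: 09:45-10:15.
Esperanza ∩ Divya ∩ Gita ∩ Yara ∩ Nadia ∩ Omar: 09:45-10:00.
The longest is 09:45-10:00 at 15 minutes.

15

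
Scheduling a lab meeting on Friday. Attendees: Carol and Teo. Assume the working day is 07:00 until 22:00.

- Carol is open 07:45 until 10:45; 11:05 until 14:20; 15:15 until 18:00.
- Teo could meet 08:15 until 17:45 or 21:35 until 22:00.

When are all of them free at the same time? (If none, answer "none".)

Carol ∩ Teo: 08:15-10:45, 11:05-14:20, 15:15-17:45.

08:15-10:45, 11:05-14:20, 15:15-17:45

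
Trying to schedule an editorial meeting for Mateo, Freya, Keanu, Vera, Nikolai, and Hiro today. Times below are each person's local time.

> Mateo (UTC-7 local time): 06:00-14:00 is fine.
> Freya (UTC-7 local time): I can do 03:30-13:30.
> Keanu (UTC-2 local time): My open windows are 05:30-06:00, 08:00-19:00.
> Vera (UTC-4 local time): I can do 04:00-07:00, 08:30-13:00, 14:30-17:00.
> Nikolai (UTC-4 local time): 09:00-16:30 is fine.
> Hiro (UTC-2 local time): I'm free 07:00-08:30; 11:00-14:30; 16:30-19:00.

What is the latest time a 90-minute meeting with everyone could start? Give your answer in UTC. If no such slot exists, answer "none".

19:00

Mateo in UTC: 13:00-21:00 (add 7h to convert from UTC-7).
Freya in UTC: 10:30-20:30 (add 7h to convert from UTC-7).
Keanu in UTC: 07:30-08:00, 10:00-21:00 (add 2h to convert from UTC-2).
Vera in UTC: 08:00-11:00, 12:30-17:00, 18:30-21:00 (add 4h to convert from UTC-4).
Nikolai in UTC: 13:00-20:30 (add 4h to convert from UTC-4).
Hiro in UTC: 09:00-10:30, 13:00-16:30, 18:30-21:00 (add 2h to convert from UTC-2).
Mateo ∩ Freya: 13:00-20:30.
Mateo ∩ Freya ∩ Keanu: 13:00-20:30.
Mateo ∩ Freya ∩ Keanu ∩ Vera: 13:00-17:00, 18:30-20:30.
Mateo ∩ Freya ∩ Keanu ∩ Vera ∩ Nikolai: 13:00-17:00, 18:30-20:30.
Mateo ∩ Freya ∩ Keanu ∩ Vera ∩ Nikolai ∩ Hiro: 13:00-16:30, 18:30-20:30.
The last common window of at least 90 minutes is 18:30-20:30; a 90-minute meeting can start as late as 19:00 and still end by 20:30.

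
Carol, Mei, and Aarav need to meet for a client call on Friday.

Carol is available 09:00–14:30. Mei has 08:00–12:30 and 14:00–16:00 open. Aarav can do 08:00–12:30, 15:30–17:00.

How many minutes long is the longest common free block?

Carol ∩ Mei: 09:00-12:30, 14:00-14:30.
Carol ∩ Mei ∩ Aarav: 09:00-12:30.
Those are the intersection windows.
The longest is 09:00-12:30 at 210 minutes.

210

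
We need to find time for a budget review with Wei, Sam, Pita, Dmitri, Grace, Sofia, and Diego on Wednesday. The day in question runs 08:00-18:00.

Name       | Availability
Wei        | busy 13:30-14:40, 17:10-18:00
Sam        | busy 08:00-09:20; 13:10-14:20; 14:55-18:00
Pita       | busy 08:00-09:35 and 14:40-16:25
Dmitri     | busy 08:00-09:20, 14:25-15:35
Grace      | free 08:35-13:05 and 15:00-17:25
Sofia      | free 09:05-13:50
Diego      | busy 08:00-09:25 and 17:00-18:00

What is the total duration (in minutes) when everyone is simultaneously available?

Wei free: 08:00-13:30, 14:40-17:10 (invert busy blocks within the working day).
Sam free: 09:20-13:10, 14:20-14:55 (invert busy blocks within the working day).
Pita free: 09:35-14:40, 16:25-18:00 (invert busy blocks within the working day).
Dmitri free: 09:20-14:25, 15:35-18:00 (invert busy blocks within the working day).
Grace free: 08:35-13:05, 15:00-17:25.
Sofia free: 09:05-13:50.
Diego free: 09:25-17:00 (invert busy blocks within the working day).
Wei ∩ Sam: 09:20-13:10, 14:40-14:55.
Wei ∩ Sam ∩ Pita: 09:35-13:10.
Wei ∩ Sam ∩ Pita ∩ Dmitri: 09:35-13:10.
Wei ∩ Sam ∩ Pita ∩ Dmitri ∩ Grace: 09:35-13:05.
Wei ∩ Sam ∩ Pita ∩ Dmitri ∩ Grace ∩ Sofia: 09:35-13:05.
Wei ∩ Sam ∩ Pita ∩ Dmitri ∩ Grace ∩ Sofia ∩ Diego: 09:35-13:05.
That's a single block of 210 minutes.

210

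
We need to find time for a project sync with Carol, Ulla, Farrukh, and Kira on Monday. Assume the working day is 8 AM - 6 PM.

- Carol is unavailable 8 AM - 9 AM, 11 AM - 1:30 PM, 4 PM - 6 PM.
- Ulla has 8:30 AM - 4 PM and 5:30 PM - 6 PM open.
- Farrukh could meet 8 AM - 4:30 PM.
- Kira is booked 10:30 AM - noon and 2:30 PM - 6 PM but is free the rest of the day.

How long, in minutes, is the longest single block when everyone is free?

Carol free: 09:00-11:00, 13:30-16:00 (invert busy blocks within the working day).
Ulla free: 08:30-16:00, 17:30-18:00.
Farrukh free: 08:00-16:30.
Kira free: 08:00-10:30, 12:00-14:30 (invert busy blocks within the working day).
Carol ∩ Ulla: 09:00-11:00, 13:30-16:00.
Carol ∩ Ulla ∩ Farrukh: 09:00-11:00, 13:30-16:00.
Carol ∩ Ulla ∩ Farrukh ∩ Kira: 09:00-10:30, 13:30-14:30.
The longest is 09:00-10:30 at 90 minutes.

90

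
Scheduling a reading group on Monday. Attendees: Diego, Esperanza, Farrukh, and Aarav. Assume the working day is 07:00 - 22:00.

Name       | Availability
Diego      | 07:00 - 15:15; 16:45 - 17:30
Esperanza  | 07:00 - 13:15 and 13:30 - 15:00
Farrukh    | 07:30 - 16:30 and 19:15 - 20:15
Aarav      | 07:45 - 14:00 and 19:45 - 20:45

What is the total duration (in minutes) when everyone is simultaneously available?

360

Diego ∩ Esperanza: 07:00-13:15, 13:30-15:00.
Diego ∩ Esperanza ∩ Farrukh: 07:30-13:15, 13:30-15:00.
Diego ∩ Esperanza ∩ Farrukh ∩ Aarav: 07:45-13:15, 13:30-14:00.
Summing the common windows: 330 + 30 = 360 minutes.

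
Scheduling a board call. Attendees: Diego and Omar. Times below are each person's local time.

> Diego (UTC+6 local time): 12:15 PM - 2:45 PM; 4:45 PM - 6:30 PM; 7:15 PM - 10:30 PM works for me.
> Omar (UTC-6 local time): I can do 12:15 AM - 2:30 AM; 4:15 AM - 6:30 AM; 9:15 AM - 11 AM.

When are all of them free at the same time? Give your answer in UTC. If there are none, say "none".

06:15-08:30, 10:45-12:30, 15:15-16:30

Diego in UTC: 06:15-08:45, 10:45-12:30, 13:15-16:30 (subtract 6h to convert from UTC+6).
Omar in UTC: 06:15-08:30, 10:15-12:30, 15:15-17:00 (add 6h to convert from UTC-6).
Diego ∩ Omar: 06:15-08:30, 10:45-12:30, 15:15-16:30.
Those are the intersection windows.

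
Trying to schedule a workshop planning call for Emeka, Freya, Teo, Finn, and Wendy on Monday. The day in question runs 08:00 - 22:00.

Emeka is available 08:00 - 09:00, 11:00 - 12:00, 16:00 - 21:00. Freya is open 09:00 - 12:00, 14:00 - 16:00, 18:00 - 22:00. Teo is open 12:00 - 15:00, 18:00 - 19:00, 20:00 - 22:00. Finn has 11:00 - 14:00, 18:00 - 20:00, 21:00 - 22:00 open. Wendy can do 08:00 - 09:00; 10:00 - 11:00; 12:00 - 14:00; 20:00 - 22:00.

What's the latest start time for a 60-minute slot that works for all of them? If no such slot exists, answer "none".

Emeka ∩ Freya: 11:00-12:00, 18:00-21:00.
Emeka ∩ Freya ∩ Teo: 18:00-19:00, 20:00-21:00.
Emeka ∩ Freya ∩ Teo ∩ Finn: 18:00-19:00.
Emeka ∩ Freya ∩ Teo ∩ Finn ∩ Wendy: ∅.
There is no time when everyone is free.
No common window is at least 60 minutes long.

none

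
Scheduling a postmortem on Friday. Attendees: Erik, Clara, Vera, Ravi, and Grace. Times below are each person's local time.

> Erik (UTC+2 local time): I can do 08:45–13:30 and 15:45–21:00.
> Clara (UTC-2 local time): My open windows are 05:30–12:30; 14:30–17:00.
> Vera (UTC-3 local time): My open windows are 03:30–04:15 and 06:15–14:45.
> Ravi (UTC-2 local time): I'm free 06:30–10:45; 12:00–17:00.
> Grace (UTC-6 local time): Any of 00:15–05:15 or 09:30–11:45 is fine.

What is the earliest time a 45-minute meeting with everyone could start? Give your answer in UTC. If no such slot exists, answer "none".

Erik in UTC: 06:45-11:30, 13:45-19:00 (subtract 2h to convert from UTC+2).
Clara in UTC: 07:30-14:30, 16:30-19:00 (add 2h to convert from UTC-2).
Vera in UTC: 06:30-07:15, 09:15-17:45 (add 3h to convert from UTC-3).
Ravi in UTC: 08:30-12:45, 14:00-19:00 (add 2h to convert from UTC-2).
Grace in UTC: 06:15-11:15, 15:30-17:45 (add 6h to convert from UTC-6).
Erik ∩ Clara: 07:30-11:30, 13:45-14:30, 16:30-19:00.
Erik ∩ Clara ∩ Vera: 09:15-11:30, 13:45-14:30, 16:30-17:45.
Erik ∩ Clara ∩ Vera ∩ Ravi: 09:15-11:30, 14:00-14:30, 16:30-17:45.
Erik ∩ Clara ∩ Vera ∩ Ravi ∩ Grace: 09:15-11:15, 16:30-17:45.
The first common window of at least 45 minutes is 09:15-11:15, so the earliest start is 09:15.

09:15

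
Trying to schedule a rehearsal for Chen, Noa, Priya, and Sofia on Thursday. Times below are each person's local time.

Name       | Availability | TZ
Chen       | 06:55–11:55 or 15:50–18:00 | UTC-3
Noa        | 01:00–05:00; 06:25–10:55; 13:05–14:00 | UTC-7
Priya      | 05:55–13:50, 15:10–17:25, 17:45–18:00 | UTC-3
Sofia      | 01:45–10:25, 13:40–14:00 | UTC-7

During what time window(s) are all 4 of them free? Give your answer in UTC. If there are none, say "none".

Chen in UTC: 09:55-14:55, 18:50-21:00 (add 3h to convert from UTC-3).
Noa in UTC: 08:00-12:00, 13:25-17:55, 20:05-21:00 (add 7h to convert from UTC-7).
Priya in UTC: 08:55-16:50, 18:10-20:25, 20:45-21:00 (add 3h to convert from UTC-3).
Sofia in UTC: 08:45-17:25, 20:40-21:00 (add 7h to convert from UTC-7).
Chen ∩ Noa: 09:55-12:00, 13:25-14:55, 20:05-21:00.
Chen ∩ Noa ∩ Priya: 09:55-12:00, 13:25-14:55, 20:05-20:25, 20:45-21:00.
Chen ∩ Noa ∩ Priya ∩ Sofia: 09:55-12:00, 13:25-14:55, 20:45-21:00.

09:55-12:00, 13:25-14:55, 20:45-21:00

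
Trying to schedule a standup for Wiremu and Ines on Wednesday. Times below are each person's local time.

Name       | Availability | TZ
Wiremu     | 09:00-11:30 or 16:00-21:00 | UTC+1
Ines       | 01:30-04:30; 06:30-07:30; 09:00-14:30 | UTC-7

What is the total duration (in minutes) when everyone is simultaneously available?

360

Wiremu in UTC: 08:00-10:30, 15:00-20:00 (subtract 1h to convert from UTC+1).
Ines in UTC: 08:30-11:30, 13:30-14:30, 16:00-21:30 (add 7h to convert from UTC-7).
Wiremu ∩ Ines: 08:30-10:30, 16:00-20:00.
Summing the common windows: 120 + 240 = 360 minutes.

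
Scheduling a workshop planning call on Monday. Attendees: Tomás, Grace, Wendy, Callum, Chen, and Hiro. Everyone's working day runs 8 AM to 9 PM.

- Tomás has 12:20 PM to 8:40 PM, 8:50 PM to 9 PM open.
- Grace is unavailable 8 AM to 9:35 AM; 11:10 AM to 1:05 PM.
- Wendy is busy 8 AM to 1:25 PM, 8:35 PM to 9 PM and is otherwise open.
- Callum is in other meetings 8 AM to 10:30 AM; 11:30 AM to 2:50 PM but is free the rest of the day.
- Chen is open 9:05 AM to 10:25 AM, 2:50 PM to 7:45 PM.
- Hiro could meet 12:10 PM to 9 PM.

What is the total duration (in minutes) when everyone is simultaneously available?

Tomás free: 12:20-20:40, 20:50-21:00.
Grace free: 09:35-11:10, 13:05-21:00 (invert busy blocks within the working day).
Wendy free: 13:25-20:35 (invert busy blocks within the working day).
Callum free: 10:30-11:30, 14:50-21:00 (invert busy blocks within the working day).
Chen free: 09:05-10:25, 14:50-19:45.
Hiro free: 12:10-21:00.
Tomás ∩ Grace: 13:05-20:40, 20:50-21:00.
Tomás ∩ Grace ∩ Wendy: 13:25-20:35.
Tomás ∩ Grace ∩ Wendy ∩ Callum: 14:50-20:35.
Tomás ∩ Grace ∩ Wendy ∩ Callum ∩ Chen: 14:50-19:45.
Tomás ∩ Grace ∩ Wendy ∩ Callum ∩ Chen ∩ Hiro: 14:50-19:45.
So the common availability across everyone is 14:50-19:45.
That's a single block of 295 minutes.

295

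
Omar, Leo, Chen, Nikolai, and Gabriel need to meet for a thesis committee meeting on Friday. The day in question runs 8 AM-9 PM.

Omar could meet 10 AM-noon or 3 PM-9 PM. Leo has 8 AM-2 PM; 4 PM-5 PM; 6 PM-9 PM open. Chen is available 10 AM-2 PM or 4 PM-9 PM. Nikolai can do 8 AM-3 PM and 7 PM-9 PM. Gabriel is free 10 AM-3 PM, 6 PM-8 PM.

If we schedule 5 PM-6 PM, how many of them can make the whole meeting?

Omar and Chen can make the full 17:00-18:00 slot — that's 2.

2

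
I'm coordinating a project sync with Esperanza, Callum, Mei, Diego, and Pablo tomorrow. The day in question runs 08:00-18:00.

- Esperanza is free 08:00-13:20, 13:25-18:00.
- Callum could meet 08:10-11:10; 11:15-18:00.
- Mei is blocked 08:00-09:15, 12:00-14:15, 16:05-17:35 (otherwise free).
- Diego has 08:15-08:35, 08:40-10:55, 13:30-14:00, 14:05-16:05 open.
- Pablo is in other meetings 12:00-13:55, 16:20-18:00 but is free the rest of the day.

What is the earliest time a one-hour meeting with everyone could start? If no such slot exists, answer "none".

Esperanza free: 08:00-13:20, 13:25-18:00.
Callum free: 08:10-11:10, 11:15-18:00.
Mei free: 09:15-12:00, 14:15-16:05, 17:35-18:00 (invert busy blocks within the working day).
Diego free: 08:15-08:35, 08:40-10:55, 13:30-14:00, 14:05-16:05.
Pablo free: 08:00-12:00, 13:55-16:20 (invert busy blocks within the working day).
Esperanza ∩ Callum: 08:10-11:10, 11:15-13:20, 13:25-18:00.
Esperanza ∩ Callum ∩ Mei: 09:15-11:10, 11:15-12:00, 14:15-16:05, 17:35-18:00.
Esperanza ∩ Callum ∩ Mei ∩ Diego: 09:15-10:55, 14:15-16:05.
Esperanza ∩ Callum ∩ Mei ∩ Diego ∩ Pablo: 09:15-10:55, 14:15-16:05.
The first common window of at least 60 minutes is 09:15-10:55, so the earliest start is 09:15.

09:15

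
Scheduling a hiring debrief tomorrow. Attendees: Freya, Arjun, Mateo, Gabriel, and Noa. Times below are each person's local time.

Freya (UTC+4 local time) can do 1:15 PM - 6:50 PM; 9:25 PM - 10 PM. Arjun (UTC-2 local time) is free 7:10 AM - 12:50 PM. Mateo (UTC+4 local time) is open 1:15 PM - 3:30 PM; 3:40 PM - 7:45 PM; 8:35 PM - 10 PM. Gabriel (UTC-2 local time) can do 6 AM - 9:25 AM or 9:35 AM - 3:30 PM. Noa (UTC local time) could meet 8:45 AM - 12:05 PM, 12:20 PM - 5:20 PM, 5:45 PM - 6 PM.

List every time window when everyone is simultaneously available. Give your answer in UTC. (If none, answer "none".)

09:15-11:25, 11:40-12:05, 12:20-14:50

Freya in UTC: 09:15-14:50, 17:25-18:00 (subtract 4h to convert from UTC+4).
Arjun in UTC: 09:10-14:50 (add 2h to convert from UTC-2).
Mateo in UTC: 09:15-11:30, 11:40-15:45, 16:35-18:00 (subtract 4h to convert from UTC+4).
Gabriel in UTC: 08:00-11:25, 11:35-17:30 (add 2h to convert from UTC-2).
Noa in UTC: 08:45-12:05, 12:20-17:20, 17:45-18:00.
Freya ∩ Arjun: 09:15-14:50.
Freya ∩ Arjun ∩ Mateo: 09:15-11:30, 11:40-14:50.
Freya ∩ Arjun ∩ Mateo ∩ Gabriel: 09:15-11:25, 11:40-14:50.
Freya ∩ Arjun ∩ Mateo ∩ Gabriel ∩ Noa: 09:15-11:25, 11:40-12:05, 12:20-14:50.
Those are the intersection windows.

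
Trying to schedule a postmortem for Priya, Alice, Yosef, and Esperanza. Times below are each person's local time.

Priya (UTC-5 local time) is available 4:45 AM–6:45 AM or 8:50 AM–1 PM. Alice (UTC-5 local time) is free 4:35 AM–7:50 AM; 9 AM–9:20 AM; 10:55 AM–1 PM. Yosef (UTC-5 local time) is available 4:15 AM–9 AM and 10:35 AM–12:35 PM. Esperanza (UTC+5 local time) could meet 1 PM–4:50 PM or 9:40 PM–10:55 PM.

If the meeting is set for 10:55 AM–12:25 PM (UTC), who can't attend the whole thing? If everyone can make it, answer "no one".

Priya in UTC: 09:45-11:45, 13:50-18:00 (add 5h to convert from UTC-5).
Alice in UTC: 09:35-12:50, 14:00-14:20, 15:55-18:00 (add 5h to convert from UTC-5).
Yosef in UTC: 09:15-14:00, 15:35-17:35 (add 5h to convert from UTC-5).
Esperanza in UTC: 08:00-11:50, 16:40-17:55 (subtract 5h to convert from UTC+5).
Priya: not fully free for 10:55-12:25. Alice: free for 10:55-12:25. Yosef: free for 10:55-12:25. Esperanza: not fully free for 10:55-12:25.

Esperanza, Priya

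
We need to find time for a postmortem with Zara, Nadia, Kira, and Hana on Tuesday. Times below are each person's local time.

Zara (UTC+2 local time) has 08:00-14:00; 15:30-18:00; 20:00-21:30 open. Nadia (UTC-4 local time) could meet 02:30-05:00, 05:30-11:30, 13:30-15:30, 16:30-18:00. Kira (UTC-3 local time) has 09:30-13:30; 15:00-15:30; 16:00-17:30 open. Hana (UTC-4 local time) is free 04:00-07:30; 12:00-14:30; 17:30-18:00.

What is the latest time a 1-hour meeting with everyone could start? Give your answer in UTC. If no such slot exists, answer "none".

none

Zara in UTC: 06:00-12:00, 13:30-16:00, 18:00-19:30 (subtract 2h to convert from UTC+2).
Nadia in UTC: 06:30-09:00, 09:30-15:30, 17:30-19:30, 20:30-22:00 (add 4h to convert from UTC-4).
Kira in UTC: 12:30-16:30, 18:00-18:30, 19:00-20:30 (add 3h to convert from UTC-3).
Hana in UTC: 08:00-11:30, 16:00-18:30, 21:30-22:00 (add 4h to convert from UTC-4).
Zara ∩ Nadia: 06:30-09:00, 09:30-12:00, 13:30-15:30, 18:00-19:30.
Zara ∩ Nadia ∩ Kira: 13:30-15:30, 18:00-18:30, 19:00-19:30.
Zara ∩ Nadia ∩ Kira ∩ Hana: 18:00-18:30.
No common window is at least 60 minutes long.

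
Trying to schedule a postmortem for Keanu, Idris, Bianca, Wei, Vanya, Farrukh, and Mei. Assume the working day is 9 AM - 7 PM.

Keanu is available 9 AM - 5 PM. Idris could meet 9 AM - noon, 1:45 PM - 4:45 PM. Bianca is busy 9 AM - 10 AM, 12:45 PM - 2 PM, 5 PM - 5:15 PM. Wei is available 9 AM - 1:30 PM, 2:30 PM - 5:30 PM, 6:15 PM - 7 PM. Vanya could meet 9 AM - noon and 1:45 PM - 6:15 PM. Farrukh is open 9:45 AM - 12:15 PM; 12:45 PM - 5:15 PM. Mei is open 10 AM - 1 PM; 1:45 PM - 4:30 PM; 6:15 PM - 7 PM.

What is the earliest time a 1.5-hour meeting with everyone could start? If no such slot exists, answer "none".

10:00

Keanu free: 09:00-17:00.
Idris free: 09:00-12:00, 13:45-16:45.
Bianca free: 10:00-12:45, 14:00-17:00, 17:15-19:00 (invert busy blocks within the working day).
Wei free: 09:00-13:30, 14:30-17:30, 18:15-19:00.
Vanya free: 09:00-12:00, 13:45-18:15.
Farrukh free: 09:45-12:15, 12:45-17:15.
Mei free: 10:00-13:00, 13:45-16:30, 18:15-19:00.
Keanu ∩ Idris: 09:00-12:00, 13:45-16:45.
Keanu ∩ Idris ∩ Bianca: 10:00-12:00, 14:00-16:45.
Keanu ∩ Idris ∩ Bianca ∩ Wei: 10:00-12:00, 14:30-16:45.
Keanu ∩ Idris ∩ Bianca ∩ Wei ∩ Vanya: 10:00-12:00, 14:30-16:45.
Keanu ∩ Idris ∩ Bianca ∩ Wei ∩ Vanya ∩ Farrukh: 10:00-12:00, 14:30-16:45.
Keanu ∩ Idris ∩ Bianca ∩ Wei ∩ Vanya ∩ Farrukh ∩ Mei: 10:00-12:00, 14:30-16:30.
The first common window of at least 90 minutes is 10:00-12:00, so the earliest start is 10:00.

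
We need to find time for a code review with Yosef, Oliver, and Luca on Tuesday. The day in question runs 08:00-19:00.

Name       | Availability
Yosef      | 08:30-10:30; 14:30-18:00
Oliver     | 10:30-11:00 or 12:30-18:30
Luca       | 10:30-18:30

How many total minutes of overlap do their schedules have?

Yosef ∩ Oliver: 14:30-18:00.
Yosef ∩ Oliver ∩ Luca: 14:30-18:00.
That's a single block of 210 minutes.

210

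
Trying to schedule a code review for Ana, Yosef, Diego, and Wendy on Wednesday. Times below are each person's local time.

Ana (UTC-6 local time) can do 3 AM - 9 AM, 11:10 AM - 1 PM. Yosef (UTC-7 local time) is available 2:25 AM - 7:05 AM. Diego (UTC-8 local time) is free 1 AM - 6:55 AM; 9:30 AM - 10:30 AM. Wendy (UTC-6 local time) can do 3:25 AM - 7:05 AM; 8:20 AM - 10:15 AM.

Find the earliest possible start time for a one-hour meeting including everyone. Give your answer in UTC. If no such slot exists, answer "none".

Ana in UTC: 09:00-15:00, 17:10-19:00 (add 6h to convert from UTC-6).
Yosef in UTC: 09:25-14:05 (add 7h to convert from UTC-7).
Diego in UTC: 09:00-14:55, 17:30-18:30 (add 8h to convert from UTC-8).
Wendy in UTC: 09:25-13:05, 14:20-16:15 (add 6h to convert from UTC-6).
Ana ∩ Yosef: 09:25-14:05.
Ana ∩ Yosef ∩ Diego: 09:25-14:05.
Ana ∩ Yosef ∩ Diego ∩ Wendy: 09:25-13:05.
The first common window of at least 60 minutes is 09:25-13:05, so the earliest start is 09:25.

09:25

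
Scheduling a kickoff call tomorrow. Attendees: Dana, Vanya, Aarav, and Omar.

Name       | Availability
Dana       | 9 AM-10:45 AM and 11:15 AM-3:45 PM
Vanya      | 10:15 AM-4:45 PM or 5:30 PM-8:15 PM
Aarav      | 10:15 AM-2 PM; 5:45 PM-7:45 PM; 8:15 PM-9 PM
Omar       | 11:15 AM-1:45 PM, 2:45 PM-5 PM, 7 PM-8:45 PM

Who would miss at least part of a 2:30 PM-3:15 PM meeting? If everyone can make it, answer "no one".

Aarav, Omar

Dana: free for 14:30-15:15. Vanya: free for 14:30-15:15. Aarav: not fully free for 14:30-15:15. Omar: not fully free for 14:30-15:15.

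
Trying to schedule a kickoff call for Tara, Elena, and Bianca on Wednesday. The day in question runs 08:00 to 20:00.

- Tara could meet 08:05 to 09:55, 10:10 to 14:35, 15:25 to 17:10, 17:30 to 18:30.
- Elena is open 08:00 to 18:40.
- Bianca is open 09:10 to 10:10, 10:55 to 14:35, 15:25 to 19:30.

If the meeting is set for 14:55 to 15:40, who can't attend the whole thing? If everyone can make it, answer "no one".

Tara: not fully free for 14:55-15:40. Elena: free for 14:55-15:40. Bianca: not fully free for 14:55-15:40.

Bianca, Tara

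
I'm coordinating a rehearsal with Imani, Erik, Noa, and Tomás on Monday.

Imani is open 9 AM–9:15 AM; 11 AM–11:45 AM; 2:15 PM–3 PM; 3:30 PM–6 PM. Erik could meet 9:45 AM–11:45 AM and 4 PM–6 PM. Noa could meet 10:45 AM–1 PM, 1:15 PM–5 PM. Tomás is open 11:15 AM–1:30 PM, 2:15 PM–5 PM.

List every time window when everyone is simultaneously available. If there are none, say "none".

11:15-11:45, 16:00-17:00

Imani ∩ Erik: 11:00-11:45, 16:00-18:00.
Imani ∩ Erik ∩ Noa: 11:00-11:45, 16:00-17:00.
Imani ∩ Erik ∩ Noa ∩ Tomás: 11:15-11:45, 16:00-17:00.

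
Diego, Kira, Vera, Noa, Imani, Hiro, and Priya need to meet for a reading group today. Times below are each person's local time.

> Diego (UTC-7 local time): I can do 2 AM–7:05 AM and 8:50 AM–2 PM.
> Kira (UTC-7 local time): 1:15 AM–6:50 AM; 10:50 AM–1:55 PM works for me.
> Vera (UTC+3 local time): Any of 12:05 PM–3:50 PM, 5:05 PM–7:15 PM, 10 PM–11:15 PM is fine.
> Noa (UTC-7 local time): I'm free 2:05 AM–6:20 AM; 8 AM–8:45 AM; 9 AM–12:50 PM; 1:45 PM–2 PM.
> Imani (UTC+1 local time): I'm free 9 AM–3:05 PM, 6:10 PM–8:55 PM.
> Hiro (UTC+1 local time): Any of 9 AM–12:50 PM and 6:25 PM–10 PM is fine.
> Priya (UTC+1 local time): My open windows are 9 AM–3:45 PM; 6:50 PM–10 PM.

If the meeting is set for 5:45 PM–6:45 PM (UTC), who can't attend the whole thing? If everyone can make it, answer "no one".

Kira, Priya, Vera

Diego in UTC: 09:00-14:05, 15:50-21:00 (add 7h to convert from UTC-7).
Kira in UTC: 08:15-13:50, 17:50-20:55 (add 7h to convert from UTC-7).
Vera in UTC: 09:05-12:50, 14:05-16:15, 19:00-20:15 (subtract 3h to convert from UTC+3).
Noa in UTC: 09:05-13:20, 15:00-15:45, 16:00-19:50, 20:45-21:00 (add 7h to convert from UTC-7).
Imani in UTC: 08:00-14:05, 17:10-19:55 (subtract 1h to convert from UTC+1).
Hiro in UTC: 08:00-11:50, 17:25-21:00 (subtract 1h to convert from UTC+1).
Priya in UTC: 08:00-14:45, 17:50-21:00 (subtract 1h to convert from UTC+1).
Diego: free for 17:45-18:45. Kira: not fully free for 17:45-18:45. Vera: not fully free for 17:45-18:45. Noa: free for 17:45-18:45. Imani: free for 17:45-18:45. Hiro: free for 17:45-18:45. Priya: not fully free for 17:45-18:45.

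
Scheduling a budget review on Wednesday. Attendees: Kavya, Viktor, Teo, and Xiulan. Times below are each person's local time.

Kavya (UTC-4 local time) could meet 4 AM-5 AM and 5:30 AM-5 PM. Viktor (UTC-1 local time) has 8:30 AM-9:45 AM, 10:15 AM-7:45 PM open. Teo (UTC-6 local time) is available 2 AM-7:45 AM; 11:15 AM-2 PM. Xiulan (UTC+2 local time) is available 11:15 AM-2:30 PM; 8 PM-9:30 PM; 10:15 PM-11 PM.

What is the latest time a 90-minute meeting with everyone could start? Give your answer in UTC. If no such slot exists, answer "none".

18:00

Kavya in UTC: 08:00-09:00, 09:30-21:00 (add 4h to convert from UTC-4).
Viktor in UTC: 09:30-10:45, 11:15-20:45 (add 1h to convert from UTC-1).
Teo in UTC: 08:00-13:45, 17:15-20:00 (add 6h to convert from UTC-6).
Xiulan in UTC: 09:15-12:30, 18:00-19:30, 20:15-21:00 (subtract 2h to convert from UTC+2).
Kavya ∩ Viktor: 09:30-10:45, 11:15-20:45.
Kavya ∩ Viktor ∩ Teo: 09:30-10:45, 11:15-13:45, 17:15-20:00.
Kavya ∩ Viktor ∩ Teo ∩ Xiulan: 09:30-10:45, 11:15-12:30, 18:00-19:30.
So the common availability across everyone is 09:30-10:45, 11:15-12:30, 18:00-19:30.
The last common window of at least 90 minutes is 18:00-19:30; a 90-minute meeting can start as late as 18:00 and still end by 19:30.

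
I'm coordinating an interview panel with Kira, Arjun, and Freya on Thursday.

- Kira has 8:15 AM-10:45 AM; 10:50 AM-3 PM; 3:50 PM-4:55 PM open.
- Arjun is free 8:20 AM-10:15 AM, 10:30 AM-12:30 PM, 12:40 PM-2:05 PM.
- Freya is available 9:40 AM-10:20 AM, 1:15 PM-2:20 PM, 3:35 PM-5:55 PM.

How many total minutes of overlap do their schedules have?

85

Kira ∩ Arjun: 08:20-10:15, 10:30-10:45, 10:50-12:30, 12:40-14:05.
Kira ∩ Arjun ∩ Freya: 09:40-10:15, 13:15-14:05.
Summing the common windows: 35 + 50 = 85 minutes.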